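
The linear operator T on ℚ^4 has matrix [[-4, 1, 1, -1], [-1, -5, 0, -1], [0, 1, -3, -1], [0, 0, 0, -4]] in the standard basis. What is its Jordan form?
J = [[-4, 1, 0, 0], [0, -4, 1, 0], [0, 0, -4, 0], [0, 0, 0, -4]]

The characteristic polynomial is det(xI - A) = (x + 4)^4, so the eigenvalues are -4 (algebraic multiplicity 4).

For λ = -4: rank(A + 4I) = 2, rank((A + 4I)^2) = 1, rank((A + 4I)^3) = 0. The eigenspace has dimension 4 - 2 = 2, so there are 2 Jordan blocks; the rank sequence gives block sizes [3, 1].

Assembling the blocks gives the Jordan form J above.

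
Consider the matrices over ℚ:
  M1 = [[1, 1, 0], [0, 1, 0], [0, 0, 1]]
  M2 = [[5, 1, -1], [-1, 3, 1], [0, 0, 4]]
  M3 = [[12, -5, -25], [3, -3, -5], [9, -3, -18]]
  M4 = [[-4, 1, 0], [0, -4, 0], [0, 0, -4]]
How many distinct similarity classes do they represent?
Characteristic polynomials: χ_{M1} = (x - 1)^3, χ_{M2} = (x - 4)^3, χ_{M3} = (x + 3)^3, χ_{M4} = (x + 4)^3.

{M1}: invariant factors x - 1, (x - 1)^2.

{M2}: invariant factors x - 4, (x - 4)^2.

{M3}: invariant factors (x + 3)^3.

{M4}: invariant factors x + 4, (x + 4)^2.

Matrices are similar if and only if their invariant-factor lists agree; the partition into similarity classes is {M1}, {M2}, {M3}, {M4}.

4 classes: {M1}, {M2}, {M3}, {M4}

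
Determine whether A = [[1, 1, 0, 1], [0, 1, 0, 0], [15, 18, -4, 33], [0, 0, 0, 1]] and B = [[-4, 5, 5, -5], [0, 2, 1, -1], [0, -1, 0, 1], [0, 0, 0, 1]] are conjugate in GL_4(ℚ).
Two matrices over a field are similar if and only if they have the same invariant factors.

Both A and B have characteristic polynomial (x - 1)^3(x + 4) and minimal polynomial (x - 1)^2(x + 4). Computing further, both have invariant factors x - 1, (x - 1)^2(x + 4). Hence A and B are similar.

Yes.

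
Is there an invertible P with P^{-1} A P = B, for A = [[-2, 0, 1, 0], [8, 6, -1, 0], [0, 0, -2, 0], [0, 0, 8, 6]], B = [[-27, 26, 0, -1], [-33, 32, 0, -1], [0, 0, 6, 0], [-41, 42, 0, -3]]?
Yes.

Two matrices over a field are similar if and only if they have the same invariant factors.

Both A and B have characteristic polynomial (x - 6)^2(x + 2)^2 and minimal polynomial (x - 6)(x + 2)^2. Computing further, both have invariant factors x - 6, (x - 6)(x + 2)^2. Hence A and B are similar.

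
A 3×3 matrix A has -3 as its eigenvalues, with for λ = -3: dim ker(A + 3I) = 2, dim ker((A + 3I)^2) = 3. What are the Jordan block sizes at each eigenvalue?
Jordan blocks: (-3, 2), (-3, 1)

λ = -3: successive nullity increments [2, 1] count blocks of size ≥ k; block sizes are [2, 1].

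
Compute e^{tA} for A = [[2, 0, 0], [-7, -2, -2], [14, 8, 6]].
A has Jordan form J = [[2, 1, 0], [0, 2, 0], [0, 0, 2]] with A = PJP^{-1}, so e^{tA} = P e^{tJ} P^{-1}.

For a Jordan block J_k(λ), e^{tJ_k(λ)} = e^{λt} · (I + tN + t^2 N^2/2! + ... + t^{k-1} N^{k-1}/(k-1)!) where N is the nilpotent superdiagonal part.

Assembling the blocks and conjugating back gives the entries of e^{tA} as shown above.

e^{tA} = [[e^{2*t}, 0, 0], [-7*t*e^{2*t}, (1 - 4*t)*e^{2*t}, -2*t*e^{2*t}], [14*t*e^{2*t}, 8*t*e^{2*t}, (4*t + 1)*e^{2*t}]]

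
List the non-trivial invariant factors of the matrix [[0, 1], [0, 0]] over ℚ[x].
x^2

The Jordan structure of A has elementary divisors x^2. Arranging the block sizes at each eigenvalue in decreasing order and taking row products gives the invariant factors.

Invariant factors (smallest first, each dividing the next): x^2.

Check: the last factor x^2 is the minimal polynomial, and the product x^2 is the characteristic polynomial.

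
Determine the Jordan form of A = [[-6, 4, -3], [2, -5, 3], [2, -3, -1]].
J = [[-4, 1, 0], [0, -4, 1], [0, 0, -4]]

The characteristic polynomial is det(xI - A) = (x + 4)^3, so the eigenvalues are -4 (algebraic multiplicity 3).

For λ = -4: rank(A + 4I) = 2, rank((A + 4I)^2) = 1, rank((A + 4I)^3) = 0. The eigenspace has dimension 3 - 2 = 1, so there is 1 Jordan block; the rank sequence gives block sizes [3].

Assembling the blocks gives the Jordan form J above.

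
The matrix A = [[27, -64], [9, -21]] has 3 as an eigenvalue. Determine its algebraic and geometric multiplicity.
algebraic multiplicity 2, geometric multiplicity 1

The characteristic polynomial is (x - 3)^2, so the factor x - 3 appears with exponent 2: the algebraic multiplicity is 2.

rank(A - 3I) = 1, so the eigenspace has dimension 2 - 1 = 1: the geometric multiplicity is 1.

Since 1 < 2, A is not diagonalizable.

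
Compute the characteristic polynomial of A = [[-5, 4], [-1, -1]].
xI - A = [[x + 5, -4], [1, x + 1]].

Expanding det(xI - A) along the first row:
det(xI - A) = + (x + 5)·det([[x + 1]]) - (-4)·det([[1]]).

Evaluating gives χ_A(x) = x^2 + 6x + 9 = (x + 3)^2.

χ_A(x) = (x + 3)^2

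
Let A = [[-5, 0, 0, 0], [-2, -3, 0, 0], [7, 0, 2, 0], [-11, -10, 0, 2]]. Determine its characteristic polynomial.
χ_A(x) = (x - 2)^2(x + 3)(x + 5)

xI - A = [[x + 5, 0, 0, 0], [2, x + 3, 0, 0], [-7, 0, x - 2, 0], [11, 10, 0, x - 2]].

Expanding det(xI - A) along the first row:
det(xI - A) = + (x + 5)·det([[x + 3, 0, 0], [0, x - 2, 0], [10, 0, x - 2]]) - (0)·det([[2, 0, 0], [-7, x - 2, 0], [11, 0, x - 2]]) + (0)·det([[2, x + 3, 0], [-7, 0, 0], [11, 10, x - 2]]) - (0)·det([[2, x + 3, 0], [-7, 0, x - 2], [11, 10, 0]]).

Evaluating gives χ_A(x) = x^4 + 4x^3 - 13x^2 - 28x + 60 = (x - 2)^2(x + 3)(x + 5).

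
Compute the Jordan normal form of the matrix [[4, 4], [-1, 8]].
J = [[6, 1], [0, 6]]

The characteristic polynomial is det(xI - A) = (x - 6)^2, so the eigenvalues are 6 (algebraic multiplicity 2).

For λ = 6: rank(A - 6I) = 1, rank((A - 6I)^2) = 0. The eigenspace has dimension 2 - 1 = 1, so there is 1 Jordan block; the rank sequence gives block sizes [2].

Assembling the blocks gives the Jordan form J above.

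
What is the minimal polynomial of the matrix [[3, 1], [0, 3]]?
m_A(x) = (x - 3)^2

The characteristic polynomial factors as (x - 3)^2. The minimal polynomial is ∏(x - λ)^{k_λ} where k_λ is the size of the largest Jordan block at λ.

For λ = 3: rank(A - 3I) = 1, and the largest Jordan block has size 2 (the smallest k with rank((A - 3I)^k) = rank((A - 3I)^(k+1))).

So m_A(x) = (x - 3)^2.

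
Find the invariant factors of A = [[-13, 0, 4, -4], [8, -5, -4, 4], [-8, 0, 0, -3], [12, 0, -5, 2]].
x + 5, (x + 3)^2(x + 5)

The Jordan structure of A has elementary divisors (x + 5), (x + 5), (x + 3)^2. Arranging the block sizes at each eigenvalue in decreasing order and taking row products gives the invariant factors.

Invariant factors (smallest first, each dividing the next): x + 5, (x + 3)^2(x + 5).

Check: the last factor (x + 3)^2(x + 5) is the minimal polynomial, and the product (x + 3)^2(x + 5)^2 is the characteristic polynomial.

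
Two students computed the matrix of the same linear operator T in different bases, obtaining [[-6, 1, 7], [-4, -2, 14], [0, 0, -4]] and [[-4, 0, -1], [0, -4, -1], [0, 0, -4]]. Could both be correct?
Two matrices over a field are similar if and only if they have the same invariant factors.

Both A and B have characteristic polynomial (x + 4)^3 and minimal polynomial (x + 4)^2. Computing further, both have invariant factors x + 4, (x + 4)^2. Hence A and B are similar.

Yes.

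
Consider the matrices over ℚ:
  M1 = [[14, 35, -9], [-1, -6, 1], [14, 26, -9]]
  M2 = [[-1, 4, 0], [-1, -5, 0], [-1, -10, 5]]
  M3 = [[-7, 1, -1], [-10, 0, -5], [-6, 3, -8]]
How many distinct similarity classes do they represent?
2 classes: {M1, M2}, {M3}

Characteristic polynomials: χ_{M1} = (x - 5)(x + 3)^2, χ_{M2} = (x - 5)(x + 3)^2, χ_{M3} = (x + 5)^3.

{M1, M2}: invariant factors (x - 5)(x + 3)^2.

{M3}: invariant factors x + 5, (x + 5)^2.

Matrices are similar if and only if their invariant-factor lists agree; the partition into similarity classes is {M1, M2}, {M3}.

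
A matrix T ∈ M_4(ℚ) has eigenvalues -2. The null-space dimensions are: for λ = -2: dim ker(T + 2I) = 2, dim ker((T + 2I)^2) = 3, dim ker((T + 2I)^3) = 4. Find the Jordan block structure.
λ = -2: successive nullity increments [2, 1, 1] count blocks of size ≥ k; block sizes are [3, 1].

Jordan blocks: (-2, 3), (-2, 1)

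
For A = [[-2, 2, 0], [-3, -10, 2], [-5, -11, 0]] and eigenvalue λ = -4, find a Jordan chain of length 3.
v_1 = [[1, -1, -1]]^T, v_2 = [[0, 1, 2]]^T, v_3 = [[2, -2, -3]]^T

We seek v_1 ∈ ker((A + 4I)^3) \ ker((A + 4I)^2), then set v_{i+1} = (A + 4I) v_i.

One such chain is v_1 = [[1, -1, -1]]^T, v_2 = [[0, 1, 2]]^T, v_3 = [[2, -2, -3]]^T. Check: (A + 4I) v_3 = [[0, 0, 0]]^T = 0.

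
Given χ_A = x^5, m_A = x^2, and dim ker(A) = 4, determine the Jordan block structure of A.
λ = 0: algebraic multiplicity 5 (exponent in χ_A), largest block size 2 (exponent in m_A), 4 blocks (geometric multiplicity). These force block sizes [2, 1, 1, 1].

Jordan blocks: (0, 2), (0, 1), (0, 1), (0, 1)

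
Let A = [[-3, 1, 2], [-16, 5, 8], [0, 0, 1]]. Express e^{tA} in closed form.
A has Jordan form J = [[1, 1, 0], [0, 1, 0], [0, 0, 1]] with A = PJP^{-1}, so e^{tA} = P e^{tJ} P^{-1}.

For a Jordan block J_k(λ), e^{tJ_k(λ)} = e^{λt} · (I + tN + t^2 N^2/2! + ... + t^{k-1} N^{k-1}/(k-1)!) where N is the nilpotent superdiagonal part.

Assembling the blocks and conjugating back gives the entries of e^{tA} as shown above.

e^{tA} = [[(1 - 4*t)*e^{t}, t*e^{t}, 2*t*e^{t}], [-16*t*e^{t}, (4*t + 1)*e^{t}, 8*t*e^{t}], [0, 0, e^{t}]]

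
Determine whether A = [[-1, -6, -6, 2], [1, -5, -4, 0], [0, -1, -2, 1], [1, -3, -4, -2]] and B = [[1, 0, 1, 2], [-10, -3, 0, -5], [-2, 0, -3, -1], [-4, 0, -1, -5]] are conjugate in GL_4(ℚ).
No.

Both have characteristic polynomial (x + 2)^2(x + 3)^2, but the minimal polynomial of A is (x + 2)^2(x + 3)^2 while the minimal polynomial of B is (x + 2)^2(x + 3). The minimal polynomial is a similarity invariant, so A and B are not similar.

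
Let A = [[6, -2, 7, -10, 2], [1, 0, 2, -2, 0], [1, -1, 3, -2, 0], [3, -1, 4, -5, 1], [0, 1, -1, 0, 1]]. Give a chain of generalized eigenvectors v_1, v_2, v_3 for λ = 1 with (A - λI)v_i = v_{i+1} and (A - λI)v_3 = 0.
We seek v_1 ∈ ker((A - I)^3) \ ker((A - I)^2), then set v_{i+1} = (A - I) v_i.

One such chain is v_1 = [[4, 0, 1, 3, 1]]^T, v_2 = [[-1, 0, 0, -1, -1]]^T, v_3 = [[3, 1, 1, 2, 0]]^T. Check: (A - I) v_3 = [[0, 0, 0, 0, 0]]^T = 0.

v_1 = [[4, 0, 1, 3, 1]]^T, v_2 = [[-1, 0, 0, -1, -1]]^T, v_3 = [[3, 1, 1, 2, 0]]^T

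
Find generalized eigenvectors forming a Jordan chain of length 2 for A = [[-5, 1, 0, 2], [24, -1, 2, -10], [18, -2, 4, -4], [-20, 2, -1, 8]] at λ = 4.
We seek v_1 ∈ ker((A - 4I)^2) \ ker(A - 4I), then set v_{i+1} = (A - 4I) v_i.

One such chain is v_1 = [[0, -2, -1, 1]]^T, v_2 = [[0, -2, 0, 1]]^T. Check: (A - 4I) v_2 = [[0, 0, 0, 0]]^T = 0.

v_1 = [[0, -2, -1, 1]]^T, v_2 = [[0, -2, 0, 1]]^T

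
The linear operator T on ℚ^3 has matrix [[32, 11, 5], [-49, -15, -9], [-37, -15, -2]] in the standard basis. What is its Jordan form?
The characteristic polynomial is det(xI - A) = (x - 5)^3, so the eigenvalues are 5 (algebraic multiplicity 3).

For λ = 5: rank(A - 5I) = 2, rank((A - 5I)^2) = 1, rank((A - 5I)^3) = 0. The eigenspace has dimension 3 - 2 = 1, so there is 1 Jordan block; the rank sequence gives block sizes [3].

Assembling the blocks gives the Jordan form J above.

J = [[5, 1, 0], [0, 5, 1], [0, 0, 5]]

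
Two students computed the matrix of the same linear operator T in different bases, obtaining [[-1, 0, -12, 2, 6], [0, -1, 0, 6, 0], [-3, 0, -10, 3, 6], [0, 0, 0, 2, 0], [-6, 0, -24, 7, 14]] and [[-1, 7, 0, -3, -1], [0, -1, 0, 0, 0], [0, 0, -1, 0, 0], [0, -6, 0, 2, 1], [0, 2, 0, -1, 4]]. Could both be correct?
No.

trace(A) = 4 but trace(B) = 3. The trace is a similarity invariant, so A and B are not similar.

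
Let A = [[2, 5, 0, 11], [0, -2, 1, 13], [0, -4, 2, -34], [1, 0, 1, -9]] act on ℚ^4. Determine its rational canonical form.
R = [[0, 0, 0, -60], [1, 0, 0, 13], [0, 1, 0, -5], [0, 0, 1, -7]]

The invariant factors of A (the non-unit diagonal entries of the Smith normal form of xI - A over ℚ[x]) are (x + 4)(x + 5)(x^2 - 2x + 3), each dividing the next. The characteristic polynomial is their product, (x + 4)(x + 5)(x^2 - 2x + 3).

The rational canonical form is the block-diagonal matrix of companion matrices C(f_i):
R = [[0, 0, 0, -60], [1, 0, 0, 13], [0, 1, 0, -5], [0, 0, 1, -7]].

Note the characteristic polynomial does not split into linear factors over ℚ, so A has no Jordan form over ℚ; the rational canonical form exists over any field.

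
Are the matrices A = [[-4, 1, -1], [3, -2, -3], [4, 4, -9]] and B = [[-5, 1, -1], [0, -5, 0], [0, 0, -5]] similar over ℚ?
Yes.

Two matrices over a field are similar if and only if they have the same invariant factors.

Both A and B have characteristic polynomial (x + 5)^3 and minimal polynomial (x + 5)^2. Computing further, both have invariant factors x + 5, (x + 5)^2. Hence A and B are similar.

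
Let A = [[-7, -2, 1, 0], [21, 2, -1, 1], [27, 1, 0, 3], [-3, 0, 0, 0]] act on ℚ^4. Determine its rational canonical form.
R = [[0, 0, 0, -3], [1, 0, 0, 11], [0, 1, 0, -2], [0, 0, 1, -5]]

The invariant factors of A (the non-unit diagonal entries of the Smith normal form of xI - A over ℚ[x]) are (x - 1)(x + 3)(x^2 + 3x - 1), each dividing the next. The characteristic polynomial is their product, (x - 1)(x + 3)(x^2 + 3x - 1).

The rational canonical form is the block-diagonal matrix of companion matrices C(f_i):
R = [[0, 0, 0, -3], [1, 0, 0, 11], [0, 1, 0, -2], [0, 0, 1, -5]].

Note the characteristic polynomial does not split into linear factors over ℚ, so A has no Jordan form over ℚ; the rational canonical form exists over any field.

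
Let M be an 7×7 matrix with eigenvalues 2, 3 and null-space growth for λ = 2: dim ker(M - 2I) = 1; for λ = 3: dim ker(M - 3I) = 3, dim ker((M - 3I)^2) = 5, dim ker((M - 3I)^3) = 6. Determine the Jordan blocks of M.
Jordan blocks: (2, 1), (3, 3), (3, 2), (3, 1)

λ = 2: successive nullity increments [1] count blocks of size ≥ k; block sizes are [1].
λ = 3: successive nullity increments [3, 2, 1] count blocks of size ≥ k; block sizes are [3, 2, 1].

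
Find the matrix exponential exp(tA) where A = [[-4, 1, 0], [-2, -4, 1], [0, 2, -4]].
e^{tA} = [[(1 - t^2)*e^{-4*t}, t*e^{-4*t}, t^2*e^{-4*t}/2], [-2*t*e^{-4*t}, e^{-4*t}, t*e^{-4*t}], [-2*t^2*e^{-4*t}, 2*t*e^{-4*t}, (t^2 + 1)*e^{-4*t}]]

A has Jordan form J = [[-4, 1, 0], [0, -4, 1], [0, 0, -4]] with A = PJP^{-1}, so e^{tA} = P e^{tJ} P^{-1}.

For a Jordan block J_k(λ), e^{tJ_k(λ)} = e^{λt} · (I + tN + t^2 N^2/2! + ... + t^{k-1} N^{k-1}/(k-1)!) where N is the nilpotent superdiagonal part.

Assembling the blocks and conjugating back gives the entries of e^{tA} as shown above.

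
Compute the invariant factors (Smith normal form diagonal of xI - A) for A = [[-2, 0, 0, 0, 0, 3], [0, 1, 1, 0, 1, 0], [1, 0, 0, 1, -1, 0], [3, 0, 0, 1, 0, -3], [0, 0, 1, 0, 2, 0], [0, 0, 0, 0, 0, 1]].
x - 1, x - 1, (x - 1)^3(x + 2)

The Jordan structure of A has elementary divisors (x + 2), (x - 1)^3, (x - 1), (x - 1). Arranging the block sizes at each eigenvalue in decreasing order and taking row products gives the invariant factors.

Invariant factors (smallest first, each dividing the next): x - 1, x - 1, (x - 1)^3(x + 2).

Check: the last factor (x - 1)^3(x + 2) is the minimal polynomial, and the product (x - 1)^5(x + 2) is the characteristic polynomial.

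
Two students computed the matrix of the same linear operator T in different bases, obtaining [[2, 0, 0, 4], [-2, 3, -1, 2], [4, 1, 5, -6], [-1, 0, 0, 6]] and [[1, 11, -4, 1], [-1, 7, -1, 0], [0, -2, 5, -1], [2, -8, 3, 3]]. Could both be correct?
Two matrices over a field are similar if and only if they have the same invariant factors.

Both A and B have characteristic polynomial (x - 4)^4 and minimal polynomial (x - 4)^2. Computing further, both have invariant factors (x - 4)^2, (x - 4)^2. Hence A and B are similar.

Yes.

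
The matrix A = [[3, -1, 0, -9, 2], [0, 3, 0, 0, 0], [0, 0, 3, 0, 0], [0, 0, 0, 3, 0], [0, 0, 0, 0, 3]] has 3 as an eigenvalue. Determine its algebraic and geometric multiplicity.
algebraic multiplicity 5, geometric multiplicity 4

The characteristic polynomial is (x - 3)^5, so the factor x - 3 appears with exponent 5: the algebraic multiplicity is 5.

rank(A - 3I) = 1, so the eigenspace has dimension 5 - 1 = 4: the geometric multiplicity is 4.

Since 4 < 5, A is not diagonalizable.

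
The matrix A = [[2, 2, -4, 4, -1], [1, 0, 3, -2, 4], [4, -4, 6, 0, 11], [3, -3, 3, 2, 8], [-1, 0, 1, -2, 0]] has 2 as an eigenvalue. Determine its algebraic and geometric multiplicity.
The characteristic polynomial is (x - 2)^5, so the factor x - 2 appears with exponent 5: the algebraic multiplicity is 5.

rank(A - 2I) = 3, so the eigenspace has dimension 5 - 3 = 2: the geometric multiplicity is 2.

Since 2 < 5, A is not diagonalizable.

algebraic multiplicity 5, geometric multiplicity 2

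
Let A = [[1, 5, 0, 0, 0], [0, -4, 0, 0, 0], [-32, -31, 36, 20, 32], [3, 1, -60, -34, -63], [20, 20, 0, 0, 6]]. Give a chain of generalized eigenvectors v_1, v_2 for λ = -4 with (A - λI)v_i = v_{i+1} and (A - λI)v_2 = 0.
We seek v_1 ∈ ker((A + 4I)^2) \ ker(A + 4I), then set v_{i+1} = (A + 4I) v_i.

One such chain is v_1 = [[-1, 1, 0, 0, 0]]^T, v_2 = [[0, 0, 1, -2, 0]]^T. Check: (A + 4I) v_2 = [[0, 0, 0, 0, 0]]^T = 0.

v_1 = [[-1, 1, 0, 0, 0]]^T, v_2 = [[0, 0, 1, -2, 0]]^T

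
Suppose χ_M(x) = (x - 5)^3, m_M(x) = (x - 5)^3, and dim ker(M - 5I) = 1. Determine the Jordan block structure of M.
Jordan blocks: (5, 3)

λ = 5: algebraic multiplicity 3 (exponent in χ_M), largest block size 3 (exponent in m_M), 1 block (geometric multiplicity). This forces block sizes [3].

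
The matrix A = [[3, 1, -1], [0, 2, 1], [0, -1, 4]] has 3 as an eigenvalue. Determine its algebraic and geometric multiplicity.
The characteristic polynomial is (x - 3)^3, so the factor x - 3 appears with exponent 3: the algebraic multiplicity is 3.

rank(A - 3I) = 1, so the eigenspace has dimension 3 - 1 = 2: the geometric multiplicity is 2.

Since 2 < 3, A is not diagonalizable.

algebraic multiplicity 3, geometric multiplicity 2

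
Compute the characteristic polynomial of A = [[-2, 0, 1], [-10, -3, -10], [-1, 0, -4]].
xI - A = [[x + 2, 0, -1], [10, x + 3, 10], [1, 0, x + 4]].

Expanding det(xI - A) along the first row:
det(xI - A) = + (x + 2)·det([[x + 3, 10], [0, x + 4]]) - (0)·det([[10, 10], [1, x + 4]]) + (-1)·det([[10, x + 3], [1, 0]]).

Evaluating gives χ_A(x) = x^3 + 9x^2 + 27x + 27 = (x + 3)^3.

χ_A(x) = (x + 3)^3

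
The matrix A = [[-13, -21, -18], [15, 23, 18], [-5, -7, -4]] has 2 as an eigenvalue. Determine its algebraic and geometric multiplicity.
algebraic multiplicity 3, geometric multiplicity 2

The characteristic polynomial is (x - 2)^3, so the factor x - 2 appears with exponent 3: the algebraic multiplicity is 3.

rank(A - 2I) = 1, so the eigenspace has dimension 3 - 1 = 2: the geometric multiplicity is 2.

Since 2 < 3, A is not diagonalizable.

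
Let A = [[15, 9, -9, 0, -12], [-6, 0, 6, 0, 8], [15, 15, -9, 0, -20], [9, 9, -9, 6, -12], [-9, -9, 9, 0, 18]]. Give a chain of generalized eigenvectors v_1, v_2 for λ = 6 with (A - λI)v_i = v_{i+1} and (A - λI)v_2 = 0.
We seek v_1 ∈ ker((A - 6I)^2) \ ker(A - 6I), then set v_{i+1} = (A - 6I) v_i.

One such chain is v_1 = [[-1, 1, -3, -1, 2]]^T, v_2 = [[3, -2, 5, 3, -3]]^T. Check: (A - 6I) v_2 = [[0, 0, 0, 0, 0]]^T = 0.

v_1 = [[-1, 1, -3, -1, 2]]^T, v_2 = [[3, -2, 5, 3, -3]]^T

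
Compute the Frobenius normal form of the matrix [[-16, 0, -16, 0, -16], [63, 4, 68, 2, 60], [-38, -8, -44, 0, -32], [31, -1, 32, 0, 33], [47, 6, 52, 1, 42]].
R = [[-4, 0, 0, 0, 0], [0, 0, 0, 0, -16], [0, 1, 0, 0, -40], [0, 0, 1, 0, -33], [0, 0, 0, 1, -10]]

The invariant factors of A (the non-unit diagonal entries of the Smith normal form of xI - A over ℚ[x]) are x + 4, (x + 1)^2(x + 4)^2, each dividing the next. The characteristic polynomial is their product, (x + 1)^2(x + 4)^3.

The rational canonical form is the block-diagonal matrix of companion matrices C(f_i):
R = [[-4, 0, 0, 0, 0], [0, 0, 0, 0, -16], [0, 1, 0, 0, -40], [0, 0, 1, 0, -33], [0, 0, 0, 1, -10]].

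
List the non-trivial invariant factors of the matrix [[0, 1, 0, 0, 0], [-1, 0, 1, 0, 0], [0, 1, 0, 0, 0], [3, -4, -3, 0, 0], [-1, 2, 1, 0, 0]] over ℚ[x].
x, x, x^3

The Jordan structure of A has elementary divisors x^3, x, x. Arranging the block sizes at each eigenvalue in decreasing order and taking row products gives the invariant factors.

Invariant factors (smallest first, each dividing the next): x, x, x^3.

Check: the last factor x^3 is the minimal polynomial, and the product x^5 is the characteristic polynomial.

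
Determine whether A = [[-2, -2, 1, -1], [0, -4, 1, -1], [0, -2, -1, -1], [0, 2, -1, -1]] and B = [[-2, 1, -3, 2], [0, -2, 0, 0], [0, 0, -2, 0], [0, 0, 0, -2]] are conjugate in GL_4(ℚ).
Two matrices over a field are similar if and only if they have the same invariant factors.

Both A and B have characteristic polynomial (x + 2)^4 and minimal polynomial (x + 2)^2. Computing further, both have invariant factors x + 2, x + 2, (x + 2)^2. Hence A and B are similar.

Yes.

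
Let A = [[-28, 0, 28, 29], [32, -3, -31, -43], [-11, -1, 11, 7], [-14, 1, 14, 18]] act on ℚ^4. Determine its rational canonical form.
The invariant factors of A (the non-unit diagonal entries of the Smith normal form of xI - A over ℚ[x]) are (x^2 + x + 5)^2, each dividing the next. The characteristic polynomial is their product, (x^2 + x + 5)^2.

The rational canonical form is the block-diagonal matrix of companion matrices C(f_i):
R = [[0, 0, 0, -25], [1, 0, 0, -10], [0, 1, 0, -11], [0, 0, 1, -2]].

Note the characteristic polynomial does not split into linear factors over ℚ, so A has no Jordan form over ℚ; the rational canonical form exists over any field.

R = [[0, 0, 0, -25], [1, 0, 0, -10], [0, 1, 0, -11], [0, 0, 1, -2]]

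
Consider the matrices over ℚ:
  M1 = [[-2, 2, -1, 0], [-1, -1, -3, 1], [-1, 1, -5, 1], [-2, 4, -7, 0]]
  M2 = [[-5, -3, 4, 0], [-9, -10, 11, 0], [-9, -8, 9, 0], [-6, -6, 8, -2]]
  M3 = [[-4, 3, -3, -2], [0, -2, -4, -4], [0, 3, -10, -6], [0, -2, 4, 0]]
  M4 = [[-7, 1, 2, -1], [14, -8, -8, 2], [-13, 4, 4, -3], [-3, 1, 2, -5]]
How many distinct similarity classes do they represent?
3 classes: {M1, M2}, {M3}, {M4}

Characteristic polynomials: χ_{M1} = (x + 2)^4, χ_{M2} = (x + 2)^4, χ_{M3} = (x + 4)^4, χ_{M4} = (x + 4)^4.

{M1, M2}: invariant factors x + 2, (x + 2)^3.

{M3}: invariant factors x + 4, (x + 4)^3.

{M4}: invariant factors (x + 4)^2, (x + 4)^2.

Matrices are similar if and only if their invariant-factor lists agree; the partition into similarity classes is {M1, M2}, {M3}, {M4}.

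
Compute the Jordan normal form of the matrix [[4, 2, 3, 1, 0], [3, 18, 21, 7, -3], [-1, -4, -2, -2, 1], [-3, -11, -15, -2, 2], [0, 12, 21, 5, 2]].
J = [[4, 1, 0, 0, 0], [0, 4, 1, 0, 0], [0, 0, 4, 0, 0], [0, 0, 0, 4, 1], [0, 0, 0, 0, 4]]

The characteristic polynomial is det(xI - A) = (x - 4)^5, so the eigenvalues are 4 (algebraic multiplicity 5).

For λ = 4: rank(A - 4I) = 3, rank((A - 4I)^2) = 1, rank((A - 4I)^3) = 0. The eigenspace has dimension 5 - 3 = 2, so there are 2 Jordan blocks; the rank sequence gives block sizes [3, 2].

Assembling the blocks gives the Jordan form J above.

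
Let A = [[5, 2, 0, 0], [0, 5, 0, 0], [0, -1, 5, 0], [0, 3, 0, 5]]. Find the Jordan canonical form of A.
J = [[5, 1, 0, 0], [0, 5, 0, 0], [0, 0, 5, 0], [0, 0, 0, 5]]

The characteristic polynomial is det(xI - A) = (x - 5)^4, so the eigenvalues are 5 (algebraic multiplicity 4).

For λ = 5: rank(A - 5I) = 1, rank((A - 5I)^2) = 0. The eigenspace has dimension 4 - 1 = 3, so there are 3 Jordan blocks; the rank sequence gives block sizes [2, 1, 1].

Assembling the blocks gives the Jordan form J above.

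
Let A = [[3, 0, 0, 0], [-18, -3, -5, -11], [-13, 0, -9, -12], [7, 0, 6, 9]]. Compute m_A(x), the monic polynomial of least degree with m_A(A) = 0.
The characteristic polynomial factors as (x - 3)^2(x + 3)^2. The minimal polynomial is ∏(x - λ)^{k_λ} where k_λ is the size of the largest Jordan block at λ.

For λ = -3: rank(A + 3I) = 3, and the largest Jordan block has size 2 (the smallest k with rank((A + 3I)^k) = rank((A + 3I)^(k+1))).
For λ = 3: rank(A - 3I) = 3, and the largest Jordan block has size 2 (the smallest k with rank((A - 3I)^k) = rank((A - 3I)^(k+1))).

So m_A(x) = (x - 3)^2(x + 3)^2.

m_A(x) = (x - 3)^2(x + 3)^2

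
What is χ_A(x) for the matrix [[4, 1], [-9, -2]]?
xI - A = [[x - 4, -1], [9, x + 2]].

Expanding det(xI - A) along the first row:
det(xI - A) = + (x - 4)·det([[x + 2]]) - (-1)·det([[9]]).

Evaluating gives χ_A(x) = x^2 - 2x + 1 = (x - 1)^2.

χ_A(x) = (x - 1)^2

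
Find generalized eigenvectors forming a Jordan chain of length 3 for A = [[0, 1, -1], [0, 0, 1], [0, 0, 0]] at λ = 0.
We seek v_1 ∈ ker(A^3) \ ker(A^2), then set v_{i+1} = A v_i.

One such chain is v_1 = [[-1, -1, 1]]^T, v_2 = [[-2, 1, 0]]^T, v_3 = [[1, 0, 0]]^T. Check: A v_3 = [[0, 0, 0]]^T = 0.

v_1 = [[-1, -1, 1]]^T, v_2 = [[-2, 1, 0]]^T, v_3 = [[1, 0, 0]]^T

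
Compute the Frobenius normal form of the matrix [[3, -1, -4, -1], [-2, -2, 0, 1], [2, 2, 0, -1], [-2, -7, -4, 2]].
R = [[1, 0, 0, 0], [0, 0, 0, 0], [0, 1, 0, -1], [0, 0, 1, 2]]

The invariant factors of A (the non-unit diagonal entries of the Smith normal form of xI - A over ℚ[x]) are x - 1, x(x - 1)^2, each dividing the next. The characteristic polynomial is their product, x(x - 1)^3.

The rational canonical form is the block-diagonal matrix of companion matrices C(f_i):
R = [[1, 0, 0, 0], [0, 0, 0, 0], [0, 1, 0, -1], [0, 0, 1, 2]].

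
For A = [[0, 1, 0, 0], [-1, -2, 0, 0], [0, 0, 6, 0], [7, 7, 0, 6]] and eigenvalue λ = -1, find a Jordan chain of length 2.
v_1 = [[0, 1, 0, -1]]^T, v_2 = [[1, -1, 0, 0]]^T

We seek v_1 ∈ ker((A + I)^2) \ ker(A + I), then set v_{i+1} = (A + I) v_i.

One such chain is v_1 = [[0, 1, 0, -1]]^T, v_2 = [[1, -1, 0, 0]]^T. Check: (A + I) v_2 = [[0, 0, 0, 0]]^T = 0.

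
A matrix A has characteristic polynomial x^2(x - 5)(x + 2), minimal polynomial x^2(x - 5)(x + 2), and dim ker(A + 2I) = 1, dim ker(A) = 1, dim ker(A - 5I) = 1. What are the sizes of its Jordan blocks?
Jordan blocks: (-2, 1), (0, 2), (5, 1)

λ = -2: algebraic multiplicity 1 (exponent in χ_A), largest block size 1 (exponent in m_A), 1 block (geometric multiplicity). This forces block sizes [1].
λ = 0: algebraic multiplicity 2 (exponent in χ_A), largest block size 2 (exponent in m_A), 1 block (geometric multiplicity). This forces block sizes [2].
λ = 5: algebraic multiplicity 1 (exponent in χ_A), largest block size 1 (exponent in m_A), 1 block (geometric multiplicity). This forces block sizes [1].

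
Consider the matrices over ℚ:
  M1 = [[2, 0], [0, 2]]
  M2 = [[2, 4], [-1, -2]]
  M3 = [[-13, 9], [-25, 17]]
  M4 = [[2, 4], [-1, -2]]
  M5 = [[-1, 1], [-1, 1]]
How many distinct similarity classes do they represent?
3 classes: {M1}, {M2, M4, M5}, {M3}

Characteristic polynomials: χ_{M1} = (x - 2)^2, χ_{M2} = x^2, χ_{M3} = (x - 2)^2, χ_{M4} = x^2, χ_{M5} = x^2.

{M1}: invariant factors x - 2, x - 2.

{M2, M4, M5}: invariant factors x^2.

{M3}: invariant factors (x - 2)^2.

Matrices are similar if and only if their invariant-factor lists agree; the partition into similarity classes is {M1}, {M2, M4, M5}, {M3}.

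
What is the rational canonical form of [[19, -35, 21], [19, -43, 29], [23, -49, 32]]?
R = [[0, 0, 8], [1, 0, -18], [0, 1, 8]]

The invariant factors of A (the non-unit diagonal entries of the Smith normal form of xI - A over ℚ[x]) are (x - 4)(x^2 - 4x + 2), each dividing the next. The characteristic polynomial is their product, (x - 4)(x^2 - 4x + 2).

The rational canonical form is the block-diagonal matrix of companion matrices C(f_i):
R = [[0, 0, 8], [1, 0, -18], [0, 1, 8]].

Note the characteristic polynomial does not split into linear factors over ℚ, so A has no Jordan form over ℚ; the rational canonical form exists over any field.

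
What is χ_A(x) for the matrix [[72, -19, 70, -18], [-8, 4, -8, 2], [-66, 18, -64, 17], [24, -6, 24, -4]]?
xI - A = [[x - 72, 19, -70, 18], [8, x - 4, 8, -2], [66, -18, x + 64, -17], [-24, 6, -24, x + 4]].

Expanding det(xI - A) along the first row:
det(xI - A) = + (x - 72)·det([[x - 4, 8, -2], [-18, x + 64, -17], [6, -24, x + 4]]) - (19)·det([[8, 8, -2], [66, x + 64, -17], [-24, -24, x + 4]]) + (-70)·det([[8, x - 4, -2], [66, -18, -17], [-24, 6, x + 4]]) - (18)·det([[8, x - 4, 8], [66, -18, x + 64], [-24, 6, -24]]).

Evaluating gives χ_A(x) = x^4 - 8x^3 + 24x^2 - 32x + 16 = (x - 2)^4.

χ_A(x) = (x - 2)^4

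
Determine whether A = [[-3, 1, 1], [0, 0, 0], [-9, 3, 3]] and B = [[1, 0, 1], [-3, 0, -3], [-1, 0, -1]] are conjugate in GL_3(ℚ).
Yes.

Two matrices over a field are similar if and only if they have the same invariant factors.

Both A and B have characteristic polynomial x^3 and minimal polynomial x^2. Computing further, both have invariant factors x, x^2. Hence A and B are similar.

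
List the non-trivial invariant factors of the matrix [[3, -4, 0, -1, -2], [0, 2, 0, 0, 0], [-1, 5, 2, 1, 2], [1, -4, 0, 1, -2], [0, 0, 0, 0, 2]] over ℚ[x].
The Jordan structure of A has elementary divisors (x - 2)^2, (x - 2)^2, (x - 2). Arranging the block sizes at each eigenvalue in decreasing order and taking row products gives the invariant factors.

Invariant factors (smallest first, each dividing the next): x - 2, (x - 2)^2, (x - 2)^2.

Check: the last factor (x - 2)^2 is the minimal polynomial, and the product (x - 2)^5 is the characteristic polynomial.

x - 2, (x - 2)^2, (x - 2)^2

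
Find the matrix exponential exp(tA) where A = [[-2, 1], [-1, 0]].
A has Jordan form J = [[-1, 1], [0, -1]] with A = PJP^{-1}, so e^{tA} = P e^{tJ} P^{-1}.

For a Jordan block J_k(λ), e^{tJ_k(λ)} = e^{λt} · (I + tN + t^2 N^2/2! + ... + t^{k-1} N^{k-1}/(k-1)!) where N is the nilpotent superdiagonal part.

Assembling the blocks and conjugating back gives the entries of e^{tA} as shown above.

e^{tA} = [[(1 - t)*e^{-t}, t*e^{-t}], [-t*e^{-t}, (t + 1)*e^{-t}]]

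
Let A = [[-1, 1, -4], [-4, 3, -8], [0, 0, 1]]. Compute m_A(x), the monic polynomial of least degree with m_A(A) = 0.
The characteristic polynomial factors as (x - 1)^3. The minimal polynomial is ∏(x - λ)^{k_λ} where k_λ is the size of the largest Jordan block at λ.

For λ = 1: rank(A - I) = 1, and the largest Jordan block has size 2 (the smallest k with rank((A - I)^k) = rank((A - I)^(k+1))).

So m_A(x) = (x - 1)^2.

m_A(x) = (x - 1)^2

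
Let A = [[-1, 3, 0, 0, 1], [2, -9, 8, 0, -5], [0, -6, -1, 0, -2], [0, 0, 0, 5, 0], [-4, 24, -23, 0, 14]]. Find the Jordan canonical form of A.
J = [[-1, 1, 0, 0, 0], [0, -1, 1, 0, 0], [0, 0, -1, 0, 0], [0, 0, 0, 5, 0], [0, 0, 0, 0, 6]]

The characteristic polynomial is det(xI - A) = (x - 6)(x - 5)(x + 1)^3, so the eigenvalues are -1 (algebraic multiplicity 3), 5 (algebraic multiplicity 1), 6 (algebraic multiplicity 1).

For λ = -1: rank(A + I) = 4, rank((A + I)^2) = 3, rank((A + I)^3) = 2. The eigenspace has dimension 5 - 4 = 1, so there is 1 Jordan block; the rank sequence gives block sizes [3].

For λ = 5: algebraic multiplicity 1 gives one 1×1 block.

For λ = 6: algebraic multiplicity 1 gives one 1×1 block.

Assembling the blocks gives the Jordan form J above.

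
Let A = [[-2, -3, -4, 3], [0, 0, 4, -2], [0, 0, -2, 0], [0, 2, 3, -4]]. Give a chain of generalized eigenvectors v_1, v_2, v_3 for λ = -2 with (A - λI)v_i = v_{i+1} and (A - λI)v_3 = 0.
We seek v_1 ∈ ker((A + 2I)^3) \ ker((A + 2I)^2), then set v_{i+1} = (A + 2I) v_i.

One such chain is v_1 = [[-2, -1, 1, 0]]^T, v_2 = [[-1, 2, 0, 1]]^T, v_3 = [[-3, 2, 0, 2]]^T. Check: (A + 2I) v_3 = [[0, 0, 0, 0]]^T = 0.

v_1 = [[-2, -1, 1, 0]]^T, v_2 = [[-1, 2, 0, 1]]^T, v_3 = [[-3, 2, 0, 2]]^T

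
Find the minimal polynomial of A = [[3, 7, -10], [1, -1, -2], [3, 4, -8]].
The characteristic polynomial factors as (x + 2)^3. The minimal polynomial is ∏(x - λ)^{k_λ} where k_λ is the size of the largest Jordan block at λ.

For λ = -2: rank(A + 2I) = 2, and the largest Jordan block has size 3 (the smallest k with rank((A + 2I)^k) = rank((A + 2I)^(k+1))).

So m_A(x) = (x + 2)^3.

m_A(x) = (x + 2)^3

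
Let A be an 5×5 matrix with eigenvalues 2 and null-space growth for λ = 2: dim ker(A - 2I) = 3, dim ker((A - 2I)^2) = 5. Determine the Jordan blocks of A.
λ = 2: successive nullity increments [3, 2] count blocks of size ≥ k; block sizes are [2, 2, 1].

Jordan blocks: (2, 2), (2, 2), (2, 1)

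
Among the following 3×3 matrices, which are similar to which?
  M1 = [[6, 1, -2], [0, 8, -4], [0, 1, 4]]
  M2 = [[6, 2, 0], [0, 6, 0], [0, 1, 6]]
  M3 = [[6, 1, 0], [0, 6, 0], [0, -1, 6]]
1 class: {M1, M2, M3}

Characteristic polynomials: χ_{M1} = (x - 6)^3, χ_{M2} = (x - 6)^3, χ_{M3} = (x - 6)^3.

{M1, M2, M3}: invariant factors x - 6, (x - 6)^2.

Matrices are similar if and only if their invariant-factor lists agree; the partition into similarity classes is {M1, M2, M3}.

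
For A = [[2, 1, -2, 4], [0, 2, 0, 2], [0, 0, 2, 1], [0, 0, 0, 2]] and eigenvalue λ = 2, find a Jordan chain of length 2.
v_1 = [[-2, 1, 0, 0]]^T, v_2 = [[1, 0, 0, 0]]^T

We seek v_1 ∈ ker((A - 2I)^2) \ ker(A - 2I), then set v_{i+1} = (A - 2I) v_i.

One such chain is v_1 = [[-2, 1, 0, 0]]^T, v_2 = [[1, 0, 0, 0]]^T. Check: (A - 2I) v_2 = [[0, 0, 0, 0]]^T = 0.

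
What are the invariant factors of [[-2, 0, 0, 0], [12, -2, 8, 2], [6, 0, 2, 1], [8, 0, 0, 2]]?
x + 2, (x - 2)^2(x + 2)

The Jordan structure of A has elementary divisors (x + 2), (x + 2), (x - 2)^2. Arranging the block sizes at each eigenvalue in decreasing order and taking row products gives the invariant factors.

Invariant factors (smallest first, each dividing the next): x + 2, (x - 2)^2(x + 2).

Check: the last factor (x - 2)^2(x + 2) is the minimal polynomial, and the product (x - 2)^2(x + 2)^2 is the characteristic polynomial.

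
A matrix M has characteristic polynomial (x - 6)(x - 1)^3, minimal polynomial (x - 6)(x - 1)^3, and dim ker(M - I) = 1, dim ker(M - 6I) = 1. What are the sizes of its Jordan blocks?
λ = 1: algebraic multiplicity 3 (exponent in χ_M), largest block size 3 (exponent in m_M), 1 block (geometric multiplicity). This forces block sizes [3].
λ = 6: algebraic multiplicity 1 (exponent in χ_M), largest block size 1 (exponent in m_M), 1 block (geometric multiplicity). This forces block sizes [1].

Jordan blocks: (1, 3), (6, 1)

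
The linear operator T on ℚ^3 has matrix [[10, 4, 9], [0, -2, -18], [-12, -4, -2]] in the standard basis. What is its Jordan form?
J = [[-2, 0, 0], [0, 4, 1], [0, 0, 4]]

The characteristic polynomial is det(xI - A) = (x - 4)^2(x + 2), so the eigenvalues are -2 (algebraic multiplicity 1), 4 (algebraic multiplicity 2).

For λ = -2: algebraic multiplicity 1 gives one 1×1 block.

For λ = 4: rank(A - 4I) = 2, rank((A - 4I)^2) = 1. The eigenspace has dimension 3 - 2 = 1, so there is 1 Jordan block; the rank sequence gives block sizes [2].

Assembling the blocks gives the Jordan form J above.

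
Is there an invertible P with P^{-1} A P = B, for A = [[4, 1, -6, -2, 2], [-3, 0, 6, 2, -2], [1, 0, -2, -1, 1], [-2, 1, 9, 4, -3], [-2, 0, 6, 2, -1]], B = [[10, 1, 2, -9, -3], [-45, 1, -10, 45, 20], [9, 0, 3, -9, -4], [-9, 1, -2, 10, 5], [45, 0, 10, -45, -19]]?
Two matrices over a field are similar if and only if they have the same invariant factors.

Both A and B have characteristic polynomial (x - 1)^5 and minimal polynomial (x - 1)^2. Computing further, both have invariant factors x - 1, (x - 1)^2, (x - 1)^2. Hence A and B are similar.

Yes.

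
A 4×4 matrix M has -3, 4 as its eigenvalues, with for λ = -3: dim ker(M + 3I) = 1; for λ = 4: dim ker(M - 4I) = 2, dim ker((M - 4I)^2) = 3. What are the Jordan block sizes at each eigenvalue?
λ = -3: successive nullity increments [1] count blocks of size ≥ k; block sizes are [1].
λ = 4: successive nullity increments [2, 1] count blocks of size ≥ k; block sizes are [2, 1].

Jordan blocks: (-3, 1), (4, 2), (4, 1)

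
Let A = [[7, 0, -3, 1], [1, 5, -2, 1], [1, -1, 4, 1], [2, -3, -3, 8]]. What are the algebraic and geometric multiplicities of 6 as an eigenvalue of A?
algebraic multiplicity 4, geometric multiplicity 2

The characteristic polynomial is (x - 6)^4, so the factor x - 6 appears with exponent 4: the algebraic multiplicity is 4.

rank(A - 6I) = 2, so the eigenspace has dimension 4 - 2 = 2: the geometric multiplicity is 2.

Since 2 < 4, A is not diagonalizable.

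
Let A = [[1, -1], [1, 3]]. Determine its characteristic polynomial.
xI - A = [[x - 1, 1], [-1, x - 3]].

Expanding det(xI - A) along the first row:
det(xI - A) = + (x - 1)·det([[x - 3]]) - (1)·det([[-1]]).

Evaluating gives χ_A(x) = x^2 - 4x + 4 = (x - 2)^2.

χ_A(x) = (x - 2)^2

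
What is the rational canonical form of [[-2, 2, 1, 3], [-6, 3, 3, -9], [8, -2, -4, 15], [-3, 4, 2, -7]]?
The invariant factors of A (the non-unit diagonal entries of the Smith normal form of xI - A over ℚ[x]) are x + 3, (x + 1)(x + 3)^2, each dividing the next. The characteristic polynomial is their product, (x + 1)(x + 3)^3.

The rational canonical form is the block-diagonal matrix of companion matrices C(f_i):
R = [[-3, 0, 0, 0], [0, 0, 0, -9], [0, 1, 0, -15], [0, 0, 1, -7]].

R = [[-3, 0, 0, 0], [0, 0, 0, -9], [0, 1, 0, -15], [0, 0, 1, -7]]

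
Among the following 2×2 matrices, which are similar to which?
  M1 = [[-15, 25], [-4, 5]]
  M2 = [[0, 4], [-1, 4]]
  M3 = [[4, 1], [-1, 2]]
Characteristic polynomials: χ_{M1} = (x + 5)^2, χ_{M2} = (x - 2)^2, χ_{M3} = (x - 3)^2.

{M1}: invariant factors (x + 5)^2.

{M2}: invariant factors (x - 2)^2.

{M3}: invariant factors (x - 3)^2.

Matrices are similar if and only if their invariant-factor lists agree; the partition into similarity classes is {M1}, {M2}, {M3}.

3 classes: {M1}, {M2}, {M3}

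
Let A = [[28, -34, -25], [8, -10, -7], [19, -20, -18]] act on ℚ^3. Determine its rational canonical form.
R = [[0, 0, -4], [1, 0, -3], [0, 1, 0]]

The invariant factors of A (the non-unit diagonal entries of the Smith normal form of xI - A over ℚ[x]) are (x + 1)(x^2 - x + 4), each dividing the next. The characteristic polynomial is their product, (x + 1)(x^2 - x + 4).

The rational canonical form is the block-diagonal matrix of companion matrices C(f_i):
R = [[0, 0, -4], [1, 0, -3], [0, 1, 0]].

Note the characteristic polynomial does not split into linear factors over ℚ, so A has no Jordan form over ℚ; the rational canonical form exists over any field.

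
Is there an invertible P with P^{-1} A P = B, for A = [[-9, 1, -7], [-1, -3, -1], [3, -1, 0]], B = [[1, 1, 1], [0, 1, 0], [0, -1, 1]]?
trace(A) = -12 but trace(B) = 3. The trace is a similarity invariant, so A and B are not similar.

No.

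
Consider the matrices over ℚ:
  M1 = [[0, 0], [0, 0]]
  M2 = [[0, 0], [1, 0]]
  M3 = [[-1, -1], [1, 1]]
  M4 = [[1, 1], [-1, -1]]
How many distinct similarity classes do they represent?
2 classes: {M1}, {M2, M3, M4}

Characteristic polynomials: χ_{M1} = x^2, χ_{M2} = x^2, χ_{M3} = x^2, χ_{M4} = x^2.

{M1}: invariant factors x, x.

{M2, M3, M4}: invariant factors x^2.

Matrices are similar if and only if their invariant-factor lists agree; the partition into similarity classes is {M1}, {M2, M3, M4}.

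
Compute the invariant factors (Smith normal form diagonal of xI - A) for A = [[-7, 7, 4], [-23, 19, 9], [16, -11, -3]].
(x - 3)^3

The Jordan structure of A has elementary divisors (x - 3)^3. Arranging the block sizes at each eigenvalue in decreasing order and taking row products gives the invariant factors.

Invariant factors (smallest first, each dividing the next): (x - 3)^3.

Check: the last factor (x - 3)^3 is the minimal polynomial, and the product (x - 3)^3 is the characteristic polynomial.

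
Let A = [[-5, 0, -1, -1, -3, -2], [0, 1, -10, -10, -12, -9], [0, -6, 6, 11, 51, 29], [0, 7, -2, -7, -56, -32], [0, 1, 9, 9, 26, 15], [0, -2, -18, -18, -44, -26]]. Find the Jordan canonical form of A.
J = [[-5, 1, 0, 0, 0, 0], [0, -5, 0, 0, 0, 0], [0, 0, -5, 0, 0, 0], [0, 0, 0, 3, 1, 0], [0, 0, 0, 0, 3, 0], [0, 0, 0, 0, 0, 4]]

The characteristic polynomial is det(xI - A) = (x - 4)(x - 3)^2(x + 5)^3, so the eigenvalues are -5 (algebraic multiplicity 3), 3 (algebraic multiplicity 2), 4 (algebraic multiplicity 1).

For λ = -5: rank(A + 5I) = 4, rank((A + 5I)^2) = 3. The eigenspace has dimension 6 - 4 = 2, so there are 2 Jordan blocks; the rank sequence gives block sizes [2, 1].

For λ = 3: rank(A - 3I) = 5, rank((A - 3I)^2) = 4. The eigenspace has dimension 6 - 5 = 1, so there is 1 Jordan block; the rank sequence gives block sizes [2].

For λ = 4: algebraic multiplicity 1 gives one 1×1 block.

Assembling the blocks gives the Jordan form J above.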